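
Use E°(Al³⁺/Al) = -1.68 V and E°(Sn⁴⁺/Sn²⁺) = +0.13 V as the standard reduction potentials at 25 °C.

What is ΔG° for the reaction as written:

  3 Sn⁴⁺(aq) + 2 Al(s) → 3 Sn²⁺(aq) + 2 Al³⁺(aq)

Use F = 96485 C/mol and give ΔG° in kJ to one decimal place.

-1047.8 kJ

As written, Sn⁴⁺/Sn²⁺ is reduced (cathode) and Al³⁺/Al is oxidised (anode), so E°cell = (+0.13) − (-1.68) = +1.81 V.
Balancing electrons gives n = 6.
ΔG° = −nFE° = −(6)(96485)(+1.81) = -1,047,827 J = -1047.8 kJ.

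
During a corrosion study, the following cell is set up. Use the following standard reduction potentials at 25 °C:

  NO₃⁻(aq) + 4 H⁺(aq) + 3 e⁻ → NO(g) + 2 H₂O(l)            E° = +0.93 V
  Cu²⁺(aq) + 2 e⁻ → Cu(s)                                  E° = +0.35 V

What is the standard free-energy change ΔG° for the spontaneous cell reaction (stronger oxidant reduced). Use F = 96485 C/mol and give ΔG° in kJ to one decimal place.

NO₃⁻/NO (E° = +0.93 V) is the cathode; Cu²⁺/Cu (E° = +0.35 V) is the anode, so E°cell = +0.58 V.
Balancing electrons gives n = 6 (lcm of 3 and 2).
ΔG° = −nFE° = −(6)(96485)(+0.58) = -335,768 J = -335.8 kJ.

-335.8 kJ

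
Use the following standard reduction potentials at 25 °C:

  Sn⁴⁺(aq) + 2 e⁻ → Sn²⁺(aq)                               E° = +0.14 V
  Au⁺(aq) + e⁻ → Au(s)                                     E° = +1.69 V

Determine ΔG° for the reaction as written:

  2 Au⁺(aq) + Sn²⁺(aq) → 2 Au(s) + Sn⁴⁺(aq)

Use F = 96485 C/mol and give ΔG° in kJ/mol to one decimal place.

-299.1 kJ/mol

As written, Au⁺/Au is reduced (cathode) and Sn⁴⁺/Sn²⁺ is oxidised (anode), so E°cell = (+1.69) − (+0.14) = +1.55 V.
Balancing electrons gives n = 2.
ΔG° = −nFE° = −(2)(96485)(+1.55) = -299,104 J = -299.1 kJ/mol.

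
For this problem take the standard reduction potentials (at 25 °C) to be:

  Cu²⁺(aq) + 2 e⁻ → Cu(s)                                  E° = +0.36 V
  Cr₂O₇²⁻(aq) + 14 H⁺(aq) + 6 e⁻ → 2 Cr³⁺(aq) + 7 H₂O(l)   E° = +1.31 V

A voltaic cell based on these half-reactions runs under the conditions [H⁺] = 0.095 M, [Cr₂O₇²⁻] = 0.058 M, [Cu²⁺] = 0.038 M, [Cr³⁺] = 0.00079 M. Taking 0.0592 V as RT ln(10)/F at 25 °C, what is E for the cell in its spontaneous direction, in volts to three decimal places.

Cr₂O₇²⁻/Cr³⁺ is the cathode (higher E°), Cu²⁺/Cu the anode: E°cell = +1.31 − (+0.36) = +0.95 V, n = 6.
Overall: Cr₂O₇²⁻(aq) + 14 H⁺(aq) + 3 Cu(s) → 2 Cr³⁺(aq) + 7 H₂O(l) + 3 Cu²⁺(aq)
Q = [Cr³⁺]^2·[Cu²⁺]^3 / ([Cr₂O₇²⁻]·[H⁺]^14); log Q = 5.083.
E = E° − (0.0592/n) log Q = +0.95 − (0.0592/6)(5.083) = +0.900 V.

+0.900 V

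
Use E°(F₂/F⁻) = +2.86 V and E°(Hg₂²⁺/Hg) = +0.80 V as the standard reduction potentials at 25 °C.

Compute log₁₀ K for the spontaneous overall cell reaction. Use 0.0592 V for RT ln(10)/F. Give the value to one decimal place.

Cathode: F₂/F⁻; anode: Hg₂²⁺/Hg. E°cell = +2.06 V, n = 2.
log K = nE°cell / 0.0592 = (2)(+2.06) / 0.0592 = 69.6.

69.6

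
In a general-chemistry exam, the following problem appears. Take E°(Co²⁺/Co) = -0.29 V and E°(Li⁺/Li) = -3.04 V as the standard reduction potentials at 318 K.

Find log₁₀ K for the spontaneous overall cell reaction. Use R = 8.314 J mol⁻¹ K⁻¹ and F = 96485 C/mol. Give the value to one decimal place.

Cathode: Co²⁺/Co; anode: Li⁺/Li. E°cell = (-0.29) − (-3.04) = +2.75 V, with n = 2.
ΔG° = −nFE° = −RT ln K, so ln K = nFE°/(RT) = (2)(96485)(+2.75) / ((8.314)(318)) = 200.718.
log₁₀ K = 200.718 / ln 10 = 87.2.

87.2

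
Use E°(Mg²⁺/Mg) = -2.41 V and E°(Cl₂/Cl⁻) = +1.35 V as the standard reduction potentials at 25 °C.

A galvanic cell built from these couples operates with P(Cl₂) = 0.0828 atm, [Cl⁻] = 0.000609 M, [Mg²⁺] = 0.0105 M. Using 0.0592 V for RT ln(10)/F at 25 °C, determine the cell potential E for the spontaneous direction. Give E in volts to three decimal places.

Cl₂/Cl⁻ is the cathode (higher E°), Mg²⁺/Mg the anode: E°cell = +1.35 − (-2.41) = +3.76 V, n = 2.
Overall: Cl₂(g) + Mg(s) → 2 Cl⁻(aq) + Mg²⁺(aq)
Q = [Cl⁻]^2·[Mg²⁺] / (P(Cl₂)); log Q = -7.328.
E = E° − (0.0592/n) log Q = +3.76 − (0.0592/2)(-7.328) = +3.977 V.

+3.977 V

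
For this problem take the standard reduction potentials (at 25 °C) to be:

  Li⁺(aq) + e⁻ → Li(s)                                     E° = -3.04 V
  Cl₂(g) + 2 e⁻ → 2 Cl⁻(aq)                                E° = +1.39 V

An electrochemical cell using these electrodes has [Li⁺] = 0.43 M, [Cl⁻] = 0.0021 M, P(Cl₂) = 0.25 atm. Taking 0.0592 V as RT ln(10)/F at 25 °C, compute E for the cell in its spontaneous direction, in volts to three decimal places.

+4.592 V

Cl₂/Cl⁻ is the cathode (higher E°), Li⁺/Li the anode: E°cell = +1.39 − (-3.04) = +4.43 V, n = 2.
Overall: Cl₂(g) + 2 Li(s) → 2 Cl⁻(aq) + 2 Li⁺(aq)
Q = [Cl⁻]^2·[Li⁺]^2 / (P(Cl₂)); log Q = -5.487.
E = E° − (0.0592/n) log Q = +4.43 − (0.0592/2)(-5.487) = +4.592 V.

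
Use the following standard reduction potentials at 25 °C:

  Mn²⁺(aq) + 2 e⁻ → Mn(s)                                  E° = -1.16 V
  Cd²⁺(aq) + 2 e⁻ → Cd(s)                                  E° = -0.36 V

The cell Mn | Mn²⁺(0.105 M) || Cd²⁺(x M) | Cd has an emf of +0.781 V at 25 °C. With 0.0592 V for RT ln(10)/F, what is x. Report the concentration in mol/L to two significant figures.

Cd²⁺/Cd is the cathode, Mn²⁺/Mn the anode: E°cell = +0.80 V, n = 2.
Overall reaction: Cd²⁺(aq) + Mn(s) → Cd(s) + Mn²⁺(aq); Q = [Mn²⁺]^1/[Cd²⁺]^1.
From E = E° − (0.0592/n) log Q: log Q = (E° − E)·n/0.0592 = (+0.80 − (+0.781))·2/0.0592 = 0.6419.
So 1·log[Cd²⁺] = 1·log(0.105) − log Q = -0.9788 − (0.6419) = -1.6207; [Cd²⁺] = 10^(-1.6207) ≈ 0.024 M.

0.024 M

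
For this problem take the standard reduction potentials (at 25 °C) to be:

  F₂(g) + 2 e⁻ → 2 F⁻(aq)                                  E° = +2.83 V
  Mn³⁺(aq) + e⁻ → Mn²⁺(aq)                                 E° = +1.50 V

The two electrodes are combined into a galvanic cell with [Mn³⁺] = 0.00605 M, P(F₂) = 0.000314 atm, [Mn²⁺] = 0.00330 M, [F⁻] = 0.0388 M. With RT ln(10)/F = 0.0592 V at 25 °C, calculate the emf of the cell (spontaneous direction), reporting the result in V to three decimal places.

+1.294 V

F₂/F⁻ is the cathode (higher E°), Mn³⁺/Mn²⁺ the anode: E°cell = +2.83 − (+1.50) = +1.33 V, n = 2.
Overall: F₂(g) + 2 Mn²⁺(aq) → 2 F⁻(aq) + 2 Mn³⁺(aq)
Q = [F⁻]^2·[Mn³⁺]^2 / (P(F₂)·[Mn²⁺]^2); log Q = 1.207.
E = E° − (0.0592/n) log Q = +1.33 − (0.0592/2)(1.207) = +1.294 V.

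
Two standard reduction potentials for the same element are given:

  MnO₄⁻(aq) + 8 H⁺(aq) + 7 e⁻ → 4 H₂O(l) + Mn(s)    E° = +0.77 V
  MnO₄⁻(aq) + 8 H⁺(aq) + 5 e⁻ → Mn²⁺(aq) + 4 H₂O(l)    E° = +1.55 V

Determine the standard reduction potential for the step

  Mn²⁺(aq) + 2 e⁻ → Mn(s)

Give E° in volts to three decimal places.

-1.180 V

Sequential free energies add, so n₃E°₃ = n₁E°₁ + n₂E°₂.
With n₃ = 7, and the known step contributing 5×(+1.55) V, the unknown satisfies 2·E° = 7×(+0.77) − 5×(+1.55) = -2.360.
E° = -2.360 / 2 = -1.180 V.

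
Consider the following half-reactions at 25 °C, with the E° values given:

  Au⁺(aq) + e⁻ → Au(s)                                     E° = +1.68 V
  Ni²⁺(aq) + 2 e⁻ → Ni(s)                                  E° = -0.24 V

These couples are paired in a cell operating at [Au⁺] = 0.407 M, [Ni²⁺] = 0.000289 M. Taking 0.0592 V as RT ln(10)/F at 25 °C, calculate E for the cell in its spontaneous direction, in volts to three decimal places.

Au⁺/Au is the cathode (higher E°), Ni²⁺/Ni the anode: E°cell = +1.68 − (-0.24) = +1.92 V, n = 2.
Overall: 2 Au⁺(aq) + Ni(s) → 2 Au(s) + Ni²⁺(aq)
Q = [Ni²⁺] / ([Au⁺]^2); log Q = -2.758.
E = E° − (0.0592/n) log Q = +1.92 − (0.0592/2)(-2.758) = +2.002 V.

+2.002 V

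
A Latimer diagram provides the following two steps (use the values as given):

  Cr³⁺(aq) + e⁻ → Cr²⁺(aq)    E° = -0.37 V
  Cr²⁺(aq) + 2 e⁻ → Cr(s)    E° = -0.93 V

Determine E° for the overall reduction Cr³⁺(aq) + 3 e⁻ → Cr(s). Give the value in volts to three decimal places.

Adding the free-energy changes (−nFE°) of the two steps gives −n₃FE°₃ = −n₁FE°₁ − n₂FE°₂.
E°₃ = (1×-0.37 + 2×-0.93) / 3 = (-2.230) / 3 = -0.743 V.

-0.743 V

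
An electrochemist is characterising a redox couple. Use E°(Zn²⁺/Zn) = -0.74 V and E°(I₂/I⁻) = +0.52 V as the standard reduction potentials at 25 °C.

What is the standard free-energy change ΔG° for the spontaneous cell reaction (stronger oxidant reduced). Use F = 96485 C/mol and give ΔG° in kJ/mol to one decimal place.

-243.1 kJ/mol

I₂/I⁻ (E° = +0.52 V) is the cathode; Zn²⁺/Zn (E° = -0.74 V) is the anode, so E°cell = +1.26 V.
Balancing electrons gives n = 2 (lcm of 2 and 2).
ΔG° = −nFE° = −(2)(96485)(+1.26) = -243,142 J = -243.1 kJ/mol.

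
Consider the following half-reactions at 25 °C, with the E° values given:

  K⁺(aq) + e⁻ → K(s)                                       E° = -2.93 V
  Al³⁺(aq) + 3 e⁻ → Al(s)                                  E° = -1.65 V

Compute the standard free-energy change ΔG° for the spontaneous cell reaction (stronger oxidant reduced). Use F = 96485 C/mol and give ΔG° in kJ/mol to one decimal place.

-370.5 kJ/mol

Al³⁺/Al (E° = -1.65 V) is the cathode; K⁺/K (E° = -2.93 V) is the anode, so E°cell = +1.28 V.
Balancing electrons gives n = 3 (lcm of 3 and 1).
ΔG° = −nFE° = −(3)(96485)(+1.28) = -370,502 J = -370.5 kJ/mol.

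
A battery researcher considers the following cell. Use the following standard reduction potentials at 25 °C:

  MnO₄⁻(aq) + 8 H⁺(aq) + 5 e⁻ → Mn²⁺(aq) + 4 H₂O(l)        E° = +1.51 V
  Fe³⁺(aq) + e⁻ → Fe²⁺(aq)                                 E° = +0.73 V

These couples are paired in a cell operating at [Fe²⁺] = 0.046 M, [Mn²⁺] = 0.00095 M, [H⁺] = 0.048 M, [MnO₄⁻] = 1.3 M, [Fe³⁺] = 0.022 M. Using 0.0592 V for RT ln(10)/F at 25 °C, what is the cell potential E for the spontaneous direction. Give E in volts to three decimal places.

+0.711 V

MnO₄⁻/Mn²⁺ is the cathode (higher E°), Fe³⁺/Fe²⁺ the anode: E°cell = +1.51 − (+0.73) = +0.78 V, n = 5.
Overall: MnO₄⁻(aq) + 8 H⁺(aq) + 5 Fe²⁺(aq) → Mn²⁺(aq) + 4 H₂O(l) + 5 Fe³⁺(aq)
Q = [Mn²⁺]·[Fe³⁺]^5 / ([MnO₄⁻]·[H⁺]^8·[Fe²⁺]^5); log Q = 5.812.
E = E° − (0.0592/n) log Q = +0.78 − (0.0592/5)(5.812) = +0.711 V.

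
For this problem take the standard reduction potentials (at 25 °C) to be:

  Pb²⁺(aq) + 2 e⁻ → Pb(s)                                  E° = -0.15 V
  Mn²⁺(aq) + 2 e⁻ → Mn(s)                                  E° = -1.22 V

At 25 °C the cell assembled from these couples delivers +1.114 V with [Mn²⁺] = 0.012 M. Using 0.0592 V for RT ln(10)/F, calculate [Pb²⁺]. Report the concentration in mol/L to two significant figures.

0.37 M

Pb²⁺/Pb is the cathode, Mn²⁺/Mn the anode: E°cell = +1.07 V, n = 2.
Overall reaction: Pb²⁺(aq) + Mn(s) → Pb(s) + Mn²⁺(aq); Q = [Mn²⁺]^1/[Pb²⁺]^1.
From E = E° − (0.0592/n) log Q: log Q = (E° − E)·n/0.0592 = (+1.07 − (+1.114))·2/0.0592 = -1.4865.
So 1·log[Pb²⁺] = 1·log(0.012) − log Q = -1.9208 − (-1.4865) = -0.4343; [Pb²⁺] = 10^(-0.4343) ≈ 0.37 M.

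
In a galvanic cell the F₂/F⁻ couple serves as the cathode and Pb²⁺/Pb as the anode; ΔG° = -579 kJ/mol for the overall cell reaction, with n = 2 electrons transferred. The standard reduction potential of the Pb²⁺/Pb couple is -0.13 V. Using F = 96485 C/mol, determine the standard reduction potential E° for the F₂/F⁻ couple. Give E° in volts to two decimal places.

E°cell = −ΔG°/(nF) = −(-579×10³)/((2)(96485)) = +3.000 V.
Since F₂/F⁻ is the cathode and Pb²⁺/Pb the anode, E°cell = E°(F₂/F⁻) − E°(Pb²⁺/Pb).
So E°(F₂/F⁻) = E°cell + E°(Pb²⁺/Pb) = +3.000 + (-0.13) = +2.87 V.

+2.87 V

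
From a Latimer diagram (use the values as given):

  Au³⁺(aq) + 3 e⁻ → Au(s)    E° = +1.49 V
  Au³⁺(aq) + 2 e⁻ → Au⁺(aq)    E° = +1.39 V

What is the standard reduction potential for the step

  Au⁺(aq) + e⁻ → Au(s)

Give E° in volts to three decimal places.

+1.690 V

Sequential free energies add, so n₃E°₃ = n₁E°₁ + n₂E°₂.
With n₃ = 3, and the known step contributing 2×(+1.39) V, the unknown satisfies 1·E° = 3×(+1.49) − 2×(+1.39) = +1.690.
E° = +1.690 / 1 = +1.690 V.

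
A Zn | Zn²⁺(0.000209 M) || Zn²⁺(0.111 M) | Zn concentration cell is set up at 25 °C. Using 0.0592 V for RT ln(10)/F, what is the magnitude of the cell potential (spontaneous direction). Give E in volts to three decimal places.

+0.081 V

For a concentration cell E°cell = 0. The 0.111 M side is the cathode (reduction is favoured where [Zn²⁺] is higher).
With n = 2, E = −(0.0592/2) log([Zn²⁺]ₐₙ/[Zn²⁺]꜀ₐₜ) = −(0.0592/2) log(0.000209/0.111) = −(0.0592/2)(-2.725) = +0.081 V.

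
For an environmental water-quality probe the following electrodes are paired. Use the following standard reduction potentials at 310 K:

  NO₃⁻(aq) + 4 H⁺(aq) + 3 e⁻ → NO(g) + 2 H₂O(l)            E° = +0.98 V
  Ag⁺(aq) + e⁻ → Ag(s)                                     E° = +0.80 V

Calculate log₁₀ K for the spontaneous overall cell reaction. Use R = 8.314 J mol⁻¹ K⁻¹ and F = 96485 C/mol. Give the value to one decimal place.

Cathode: NO₃⁻/NO; anode: Ag⁺/Ag. E°cell = (+0.98) − (+0.80) = +0.18 V, with n = 3.
ΔG° = −nFE° = −RT ln K, so ln K = nFE°/(RT) = (3)(96485)(+0.18) / ((8.314)(310)) = 20.215.
log₁₀ K = 20.215 / ln 10 = 8.8.

8.8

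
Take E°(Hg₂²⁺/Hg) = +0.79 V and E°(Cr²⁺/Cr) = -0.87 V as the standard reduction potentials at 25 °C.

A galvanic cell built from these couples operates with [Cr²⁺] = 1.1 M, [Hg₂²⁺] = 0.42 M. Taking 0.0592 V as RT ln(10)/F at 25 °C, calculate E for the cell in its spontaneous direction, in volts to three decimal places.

Hg₂²⁺/Hg is the cathode (higher E°), Cr²⁺/Cr the anode: E°cell = +0.79 − (-0.87) = +1.66 V, n = 2.
Overall: Hg₂²⁺(aq) + Cr(s) → 2 Hg(l) + Cr²⁺(aq)
Q = [Cr²⁺] / ([Hg₂²⁺]); log Q = 0.418.
E = E° − (0.0592/n) log Q = +1.66 − (0.0592/2)(0.418) = +1.648 V.

+1.648 V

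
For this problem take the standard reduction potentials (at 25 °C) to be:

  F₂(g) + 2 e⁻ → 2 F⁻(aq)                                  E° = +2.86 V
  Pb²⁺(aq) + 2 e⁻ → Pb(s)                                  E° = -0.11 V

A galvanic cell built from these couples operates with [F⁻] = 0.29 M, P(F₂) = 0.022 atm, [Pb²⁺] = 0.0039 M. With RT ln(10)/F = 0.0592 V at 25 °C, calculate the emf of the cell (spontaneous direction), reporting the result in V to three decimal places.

+3.024 V

F₂/F⁻ is the cathode (higher E°), Pb²⁺/Pb the anode: E°cell = +2.86 − (-0.11) = +2.97 V, n = 2.
Overall: F₂(g) + Pb(s) → 2 F⁻(aq) + Pb²⁺(aq)
Q = [F⁻]^2·[Pb²⁺] / (P(F₂)); log Q = -1.827.
E = E° − (0.0592/n) log Q = +2.97 − (0.0592/2)(-1.827) = +3.024 V.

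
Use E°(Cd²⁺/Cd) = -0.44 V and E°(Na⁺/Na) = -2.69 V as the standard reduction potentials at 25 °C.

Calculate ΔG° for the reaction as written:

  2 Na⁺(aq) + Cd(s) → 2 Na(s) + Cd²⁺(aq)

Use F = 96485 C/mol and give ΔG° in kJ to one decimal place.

As written, Na⁺/Na is reduced (cathode) and Cd²⁺/Cd is oxidised (anode), so E°cell = (-2.69) − (-0.44) = -2.25 V.
Balancing electrons gives n = 2.
ΔG° = −nFE° = −(2)(96485)(-2.25) = 434,182 J = +434.2 kJ.

+434.2 kJ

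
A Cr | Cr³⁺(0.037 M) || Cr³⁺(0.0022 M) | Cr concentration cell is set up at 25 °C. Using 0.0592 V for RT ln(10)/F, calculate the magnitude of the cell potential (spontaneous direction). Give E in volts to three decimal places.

+0.024 V

For a concentration cell E°cell = 0. The 0.037 M side is the cathode (reduction is favoured where [Cr³⁺] is higher).
With n = 3, E = −(0.0592/3) log([Cr³⁺]ₐₙ/[Cr³⁺]꜀ₐₜ) = −(0.0592/3) log(0.0022/0.037) = −(0.0592/3)(-1.226) = +0.024 V.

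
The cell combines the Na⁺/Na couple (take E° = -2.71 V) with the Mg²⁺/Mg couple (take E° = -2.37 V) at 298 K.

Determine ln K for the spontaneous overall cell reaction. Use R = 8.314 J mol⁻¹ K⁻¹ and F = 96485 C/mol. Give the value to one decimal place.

Cathode: Mg²⁺/Mg; anode: Na⁺/Na. E°cell = (-2.37) − (-2.71) = +0.34 V, with n = 2.
ΔG° = −nFE° = −RT ln K, so ln K = nFE°/(RT) = (2)(96485)(+0.34) / ((8.314)(298)) = 26.481.

26.5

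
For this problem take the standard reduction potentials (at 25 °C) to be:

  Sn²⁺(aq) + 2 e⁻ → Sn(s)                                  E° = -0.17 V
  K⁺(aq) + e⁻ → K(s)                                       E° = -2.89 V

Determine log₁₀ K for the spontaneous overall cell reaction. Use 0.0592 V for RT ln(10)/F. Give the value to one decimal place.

91.9

Cathode: Sn²⁺/Sn; anode: K⁺/K. E°cell = +2.72 V, n = 2.
log K = nE°cell / 0.0592 = (2)(+2.72) / 0.0592 = 91.9.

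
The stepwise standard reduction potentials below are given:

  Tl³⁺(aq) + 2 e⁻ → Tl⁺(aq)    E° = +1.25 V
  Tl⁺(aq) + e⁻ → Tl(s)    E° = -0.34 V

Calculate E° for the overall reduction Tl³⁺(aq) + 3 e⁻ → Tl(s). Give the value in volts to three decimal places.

+0.720 V

Adding the free-energy changes (−nFE°) of the two steps gives −n₃FE°₃ = −n₁FE°₁ − n₂FE°₂.
E°₃ = (2×+1.25 + 1×-0.34) / 3 = (+2.160) / 3 = +0.720 V.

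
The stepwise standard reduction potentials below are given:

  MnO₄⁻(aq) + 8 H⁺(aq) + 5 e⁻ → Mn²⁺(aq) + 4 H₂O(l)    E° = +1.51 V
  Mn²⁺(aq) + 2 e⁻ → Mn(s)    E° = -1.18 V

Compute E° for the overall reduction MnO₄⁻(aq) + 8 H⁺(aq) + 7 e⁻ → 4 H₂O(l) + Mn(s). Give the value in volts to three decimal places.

Since ΔG° = −nFE° is additive over sequential reductions, n₃E°₃ = n₁E°₁ + n₂E°₂.
E°₃ = (5×+1.51 + 2×-1.18) / 7 = (+5.190) / 7 = +0.741 V.

+0.741 V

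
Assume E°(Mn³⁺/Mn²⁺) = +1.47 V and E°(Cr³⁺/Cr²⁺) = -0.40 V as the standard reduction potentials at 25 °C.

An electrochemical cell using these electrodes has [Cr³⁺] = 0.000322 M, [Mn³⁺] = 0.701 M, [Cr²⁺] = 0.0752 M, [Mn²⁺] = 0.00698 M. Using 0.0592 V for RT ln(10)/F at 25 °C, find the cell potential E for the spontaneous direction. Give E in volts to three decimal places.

+2.129 V

Mn³⁺/Mn²⁺ is the cathode (higher E°), Cr³⁺/Cr²⁺ the anode: E°cell = +1.47 − (-0.40) = +1.87 V, n = 1.
Overall: Mn³⁺(aq) + Cr²⁺(aq) → Mn²⁺(aq) + Cr³⁺(aq)
Q = [Mn²⁺]·[Cr³⁺] / ([Mn³⁺]·[Cr²⁺]); log Q = -4.370.
E = E° − (0.0592/n) log Q = +1.87 − (0.0592/1)(-4.370) = +2.129 V.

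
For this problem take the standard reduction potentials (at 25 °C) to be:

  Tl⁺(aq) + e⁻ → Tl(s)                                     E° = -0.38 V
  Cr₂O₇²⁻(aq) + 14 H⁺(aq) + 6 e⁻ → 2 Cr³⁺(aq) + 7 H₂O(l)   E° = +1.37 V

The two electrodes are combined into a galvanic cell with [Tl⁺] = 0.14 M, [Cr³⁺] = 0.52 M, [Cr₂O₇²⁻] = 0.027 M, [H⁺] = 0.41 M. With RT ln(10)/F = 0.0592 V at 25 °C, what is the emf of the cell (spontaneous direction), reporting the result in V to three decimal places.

Cr₂O₇²⁻/Cr³⁺ is the cathode (higher E°), Tl⁺/Tl the anode: E°cell = +1.37 − (-0.38) = +1.75 V, n = 6.
Overall: Cr₂O₇²⁻(aq) + 14 H⁺(aq) + 6 Tl(s) → 2 Cr³⁺(aq) + 7 H₂O(l) + 6 Tl⁺(aq)
Q = [Cr³⁺]^2·[Tl⁺]^6 / ([Cr₂O₇²⁻]·[H⁺]^14); log Q = 1.298.
E = E° − (0.0592/n) log Q = +1.75 − (0.0592/6)(1.298) = +1.737 V.

+1.737 V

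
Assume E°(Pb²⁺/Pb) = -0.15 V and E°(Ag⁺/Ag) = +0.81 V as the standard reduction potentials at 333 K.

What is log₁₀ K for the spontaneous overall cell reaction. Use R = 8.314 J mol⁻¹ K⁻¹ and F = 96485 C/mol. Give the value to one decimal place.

29.1

Cathode: Ag⁺/Ag; anode: Pb²⁺/Pb. E°cell = (+0.81) − (-0.15) = +0.96 V, with n = 2.
ΔG° = −nFE° = −RT ln K, so ln K = nFE°/(RT) = (2)(96485)(+0.96) / ((8.314)(333)) = 66.912.
log₁₀ K = 66.912 / ln 10 = 29.1.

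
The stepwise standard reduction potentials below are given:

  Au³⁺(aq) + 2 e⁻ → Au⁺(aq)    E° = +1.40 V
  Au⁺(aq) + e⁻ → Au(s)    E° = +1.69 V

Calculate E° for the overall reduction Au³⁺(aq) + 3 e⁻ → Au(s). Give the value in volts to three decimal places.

+1.497 V

Standard free energies of sequential steps add: ΔG°₃ = ΔG°₁ + ΔG°₂, so n₃E°₃ = n₁E°₁ + n₂E°₂.
E°₃ = (2×+1.40 + 1×+1.69) / 3 = (+4.490) / 3 = +1.497 V.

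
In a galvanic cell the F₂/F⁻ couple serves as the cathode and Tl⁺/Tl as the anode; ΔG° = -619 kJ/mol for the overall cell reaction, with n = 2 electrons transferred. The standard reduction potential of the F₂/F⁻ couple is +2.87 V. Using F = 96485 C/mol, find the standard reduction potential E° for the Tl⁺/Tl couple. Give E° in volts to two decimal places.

E°cell = −ΔG°/(nF) = −(-619×10³)/((2)(96485)) = +3.208 V.
Since F₂/F⁻ is the cathode and Tl⁺/Tl the anode, E°cell = E°(F₂/F⁻) − E°(Tl⁺/Tl).
So E°(Tl⁺/Tl) = E°(F₂/F⁻) − E°cell = (+2.87) − (+3.208) = -0.34 V.

-0.34 V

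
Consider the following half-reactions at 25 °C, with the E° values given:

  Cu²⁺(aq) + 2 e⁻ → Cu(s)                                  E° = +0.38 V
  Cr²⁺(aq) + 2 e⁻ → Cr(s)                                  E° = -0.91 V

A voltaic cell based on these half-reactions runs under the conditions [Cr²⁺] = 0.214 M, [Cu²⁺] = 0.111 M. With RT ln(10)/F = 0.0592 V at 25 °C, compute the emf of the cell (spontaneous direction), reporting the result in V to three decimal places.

+1.282 V

Cu²⁺/Cu is the cathode (higher E°), Cr²⁺/Cr the anode: E°cell = +0.38 − (-0.91) = +1.29 V, n = 2.
Overall: Cu²⁺(aq) + Cr(s) → Cu(s) + Cr²⁺(aq)
Q = [Cr²⁺] / ([Cu²⁺]); log Q = 0.285.
E = E° − (0.0592/n) log Q = +1.29 − (0.0592/2)(0.285) = +1.282 V.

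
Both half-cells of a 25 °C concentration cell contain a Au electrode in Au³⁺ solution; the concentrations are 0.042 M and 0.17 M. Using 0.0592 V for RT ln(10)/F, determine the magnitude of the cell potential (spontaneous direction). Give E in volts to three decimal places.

For a concentration cell E°cell = 0. The 0.17 M side is the cathode (reduction is favoured where [Au³⁺] is higher).
With n = 3, E = −(0.0592/3) log([Au³⁺]ₐₙ/[Au³⁺]꜀ₐₜ) = −(0.0592/3) log(0.042/0.17) = −(0.0592/3)(-0.607) = +0.012 V.

+0.012 V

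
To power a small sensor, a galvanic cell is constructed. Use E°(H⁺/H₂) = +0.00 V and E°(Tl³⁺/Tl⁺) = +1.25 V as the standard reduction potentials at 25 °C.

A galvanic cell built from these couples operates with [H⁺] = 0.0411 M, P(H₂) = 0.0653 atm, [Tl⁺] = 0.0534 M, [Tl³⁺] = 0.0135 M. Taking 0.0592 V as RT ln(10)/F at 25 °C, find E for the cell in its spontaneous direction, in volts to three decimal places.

Tl³⁺/Tl⁺ is the cathode (higher E°), H⁺/H₂ the anode: E°cell = +1.25 − (+0.00) = +1.25 V, n = 2.
Overall: Tl³⁺(aq) + H₂(g) → Tl⁺(aq) + 2 H⁺(aq)
Q = [Tl⁺]·[H⁺]^2 / ([Tl³⁺]·P(H₂)); log Q = -0.990.
E = E° − (0.0592/n) log Q = +1.25 − (0.0592/2)(-0.990) = +1.279 V.

+1.279 V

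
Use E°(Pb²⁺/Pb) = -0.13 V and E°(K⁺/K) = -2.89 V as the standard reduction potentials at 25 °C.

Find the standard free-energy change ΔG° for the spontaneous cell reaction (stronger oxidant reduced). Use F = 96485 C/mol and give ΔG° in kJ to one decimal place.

-532.6 kJ

Pb²⁺/Pb (E° = -0.13 V) is the cathode; K⁺/K (E° = -2.89 V) is the anode, so E°cell = +2.76 V.
Balancing electrons gives n = 2 (lcm of 2 and 1).
ΔG° = −nFE° = −(2)(96485)(+2.76) = -532,597 J = -532.6 kJ.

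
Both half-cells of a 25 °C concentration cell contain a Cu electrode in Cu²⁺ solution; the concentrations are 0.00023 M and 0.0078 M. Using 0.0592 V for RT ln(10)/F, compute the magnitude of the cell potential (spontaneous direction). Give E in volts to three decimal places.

For a concentration cell E°cell = 0. The 0.0078 M side is the cathode (reduction is favoured where [Cu²⁺] is higher).
With n = 2, E = −(0.0592/2) log([Cu²⁺]ₐₙ/[Cu²⁺]꜀ₐₜ) = −(0.0592/2) log(0.00023/0.0078) = −(0.0592/2)(-1.530) = +0.045 V.

+0.045 V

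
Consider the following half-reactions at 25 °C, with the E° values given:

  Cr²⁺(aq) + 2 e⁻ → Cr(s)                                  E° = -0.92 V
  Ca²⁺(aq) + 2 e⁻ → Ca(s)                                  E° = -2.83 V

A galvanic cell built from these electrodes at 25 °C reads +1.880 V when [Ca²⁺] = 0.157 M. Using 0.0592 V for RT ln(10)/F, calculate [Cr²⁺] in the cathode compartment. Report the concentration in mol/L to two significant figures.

0.015 M

Cr²⁺/Cr is the cathode, Ca²⁺/Ca the anode: E°cell = +1.91 V, n = 2.
Overall reaction: Cr²⁺(aq) + Ca(s) → Cr(s) + Ca²⁺(aq); Q = [Ca²⁺]^1/[Cr²⁺]^1.
From E = E° − (0.0592/n) log Q: log Q = (E° − E)·n/0.0592 = (+1.91 − (+1.880))·2/0.0592 = 1.0135.
So 1·log[Cr²⁺] = 1·log(0.157) − log Q = -0.8041 − (1.0135) = -1.8176; [Cr²⁺] = 10^(-1.8176) ≈ 0.015 M.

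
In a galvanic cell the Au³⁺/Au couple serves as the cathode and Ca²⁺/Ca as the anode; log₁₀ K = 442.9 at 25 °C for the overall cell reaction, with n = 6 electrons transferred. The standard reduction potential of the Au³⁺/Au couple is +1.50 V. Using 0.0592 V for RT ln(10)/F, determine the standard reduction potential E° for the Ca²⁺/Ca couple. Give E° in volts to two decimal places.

E°cell = (0.0592/n)·log K = (0.0592/6)(442.9) = +4.370 V.
Since Au³⁺/Au is the cathode and Ca²⁺/Ca the anode, E°cell = E°(Au³⁺/Au) − E°(Ca²⁺/Ca).
So E°(Ca²⁺/Ca) = E°(Au³⁺/Au) − E°cell = (+1.50) − (+4.370) = -2.87 V.

-2.87 V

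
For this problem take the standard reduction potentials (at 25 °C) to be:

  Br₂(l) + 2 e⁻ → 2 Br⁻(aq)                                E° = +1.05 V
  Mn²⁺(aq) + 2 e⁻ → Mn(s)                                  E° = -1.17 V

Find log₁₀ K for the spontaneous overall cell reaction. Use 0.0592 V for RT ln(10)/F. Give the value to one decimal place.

Cathode: Br₂/Br⁻; anode: Mn²⁺/Mn. E°cell = +2.22 V, n = 2.
log K = nE°cell / 0.0592 = (2)(+2.22) / 0.0592 = 75.0.

75.0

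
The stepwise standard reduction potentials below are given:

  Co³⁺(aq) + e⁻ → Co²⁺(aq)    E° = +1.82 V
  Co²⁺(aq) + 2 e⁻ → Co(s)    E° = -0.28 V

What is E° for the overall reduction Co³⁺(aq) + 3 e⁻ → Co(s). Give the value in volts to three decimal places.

Standard free energies of sequential steps add: ΔG°₃ = ΔG°₁ + ΔG°₂, so n₃E°₃ = n₁E°₁ + n₂E°₂.
E°₃ = (1×+1.82 + 2×-0.28) / 3 = (+1.260) / 3 = +0.420 V.

+0.420 V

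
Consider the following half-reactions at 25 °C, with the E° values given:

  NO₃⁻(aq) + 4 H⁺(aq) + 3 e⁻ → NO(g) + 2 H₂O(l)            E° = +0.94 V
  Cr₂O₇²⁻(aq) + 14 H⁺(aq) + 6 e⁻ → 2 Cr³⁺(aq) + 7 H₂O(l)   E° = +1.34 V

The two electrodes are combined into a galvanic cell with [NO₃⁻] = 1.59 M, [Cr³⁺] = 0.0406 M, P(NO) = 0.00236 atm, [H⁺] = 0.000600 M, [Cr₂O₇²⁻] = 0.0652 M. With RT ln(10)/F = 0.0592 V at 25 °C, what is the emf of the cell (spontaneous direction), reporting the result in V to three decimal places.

+0.169 V

Cr₂O₇²⁻/Cr³⁺ is the cathode (higher E°), NO₃⁻/NO the anode: E°cell = +1.34 − (+0.94) = +0.40 V, n = 6.
Overall: Cr₂O₇²⁻(aq) + 6 H⁺(aq) + 2 NO(g) → 2 Cr³⁺(aq) + 3 H₂O(l) + 2 NO₃⁻(aq)
Q = [Cr³⁺]^2·[NO₃⁻]^2 / ([Cr₂O₇²⁻]·[H⁺]^6·P(NO)^2); log Q = 23.391.
E = E° − (0.0592/n) log Q = +0.40 − (0.0592/6)(23.391) = +0.169 V.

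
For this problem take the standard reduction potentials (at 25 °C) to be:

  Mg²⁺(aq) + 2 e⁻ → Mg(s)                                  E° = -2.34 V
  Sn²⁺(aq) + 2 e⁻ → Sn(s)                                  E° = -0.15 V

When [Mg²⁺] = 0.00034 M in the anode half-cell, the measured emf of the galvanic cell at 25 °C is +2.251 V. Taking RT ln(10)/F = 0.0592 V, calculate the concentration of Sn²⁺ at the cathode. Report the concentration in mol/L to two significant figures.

Sn²⁺/Sn is the cathode, Mg²⁺/Mg the anode: E°cell = +2.19 V, n = 2.
Overall reaction: Sn²⁺(aq) + Mg(s) → Sn(s) + Mg²⁺(aq); Q = [Mg²⁺]^1/[Sn²⁺]^1.
From E = E° − (0.0592/n) log Q: log Q = (E° − E)·n/0.0592 = (+2.19 − (+2.251))·2/0.0592 = -2.0608.
So 1·log[Sn²⁺] = 1·log(0.00034) − log Q = -3.4685 − (-2.0608) = -1.4077; [Sn²⁺] = 10^(-1.4077) ≈ 0.039 M.

0.039 M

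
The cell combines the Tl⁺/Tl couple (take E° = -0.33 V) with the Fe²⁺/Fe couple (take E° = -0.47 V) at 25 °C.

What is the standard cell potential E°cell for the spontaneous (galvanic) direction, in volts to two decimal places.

The Tl⁺/Tl couple has the higher reduction potential, so it is the cathode; Fe²⁺/Fe is oxidised at the anode.
E°cell = E°(cathode) − E°(anode) = (-0.33) − (-0.47) = +0.14 V.

+0.14 V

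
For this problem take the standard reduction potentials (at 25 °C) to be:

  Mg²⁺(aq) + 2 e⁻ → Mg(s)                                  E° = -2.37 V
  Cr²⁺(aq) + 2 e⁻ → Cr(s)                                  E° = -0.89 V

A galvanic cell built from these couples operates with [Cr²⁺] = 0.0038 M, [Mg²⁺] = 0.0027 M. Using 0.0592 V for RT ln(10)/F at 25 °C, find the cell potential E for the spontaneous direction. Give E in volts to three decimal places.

Cr²⁺/Cr is the cathode (higher E°), Mg²⁺/Mg the anode: E°cell = -0.89 − (-2.37) = +1.48 V, n = 2.
Overall: Cr²⁺(aq) + Mg(s) → Cr(s) + Mg²⁺(aq)
Q = [Mg²⁺] / ([Cr²⁺]); log Q = -0.148.
E = E° − (0.0592/n) log Q = +1.48 − (0.0592/2)(-0.148) = +1.484 V.

+1.484 V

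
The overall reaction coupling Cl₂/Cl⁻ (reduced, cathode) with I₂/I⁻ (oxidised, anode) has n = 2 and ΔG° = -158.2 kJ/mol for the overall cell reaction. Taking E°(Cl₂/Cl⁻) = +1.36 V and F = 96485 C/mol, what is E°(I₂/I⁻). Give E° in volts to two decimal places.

+0.54 V

E°cell = −ΔG°/(nF) = −(-158.2×10³)/((2)(96485)) = +0.820 V.
Since Cl₂/Cl⁻ is the cathode and I₂/I⁻ the anode, E°cell = E°(Cl₂/Cl⁻) − E°(I₂/I⁻).
So E°(I₂/I⁻) = E°(Cl₂/Cl⁻) − E°cell = (+1.36) − (+0.820) = +0.54 V.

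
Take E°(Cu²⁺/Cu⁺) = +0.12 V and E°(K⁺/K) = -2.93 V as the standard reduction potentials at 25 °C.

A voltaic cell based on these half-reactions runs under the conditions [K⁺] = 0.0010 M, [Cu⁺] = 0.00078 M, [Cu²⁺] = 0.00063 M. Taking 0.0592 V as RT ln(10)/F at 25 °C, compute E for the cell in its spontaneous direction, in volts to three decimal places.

Cu²⁺/Cu⁺ is the cathode (higher E°), K⁺/K the anode: E°cell = +0.12 − (-2.93) = +3.05 V, n = 1.
Overall: Cu²⁺(aq) + K(s) → Cu⁺(aq) + K⁺(aq)
Q = [Cu⁺]·[K⁺] / ([Cu²⁺]); log Q = -2.907.
E = E° − (0.0592/n) log Q = +3.05 − (0.0592/1)(-2.907) = +3.222 V.

+3.222 V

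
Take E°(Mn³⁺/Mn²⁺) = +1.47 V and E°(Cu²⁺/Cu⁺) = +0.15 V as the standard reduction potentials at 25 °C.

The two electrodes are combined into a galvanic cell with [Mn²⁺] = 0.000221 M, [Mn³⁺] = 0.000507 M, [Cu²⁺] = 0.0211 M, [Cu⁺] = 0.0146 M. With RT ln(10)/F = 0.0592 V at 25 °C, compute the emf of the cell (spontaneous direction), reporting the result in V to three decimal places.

Mn³⁺/Mn²⁺ is the cathode (higher E°), Cu²⁺/Cu⁺ the anode: E°cell = +1.47 − (+0.15) = +1.32 V, n = 1.
Overall: Mn³⁺(aq) + Cu⁺(aq) → Mn²⁺(aq) + Cu²⁺(aq)
Q = [Mn²⁺]·[Cu²⁺] / ([Mn³⁺]·[Cu⁺]); log Q = -0.201.
E = E° − (0.0592/n) log Q = +1.32 − (0.0592/1)(-0.201) = +1.332 V.

+1.332 V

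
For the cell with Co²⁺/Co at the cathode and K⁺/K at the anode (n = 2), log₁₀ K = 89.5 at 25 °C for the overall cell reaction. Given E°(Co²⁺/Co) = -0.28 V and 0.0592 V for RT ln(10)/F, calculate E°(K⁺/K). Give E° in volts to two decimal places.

-2.93 V

E°cell = (0.0592/n)·log K = (0.0592/2)(89.5) = +2.649 V.
Since Co²⁺/Co is the cathode and K⁺/K the anode, E°cell = E°(Co²⁺/Co) − E°(K⁺/K).
So E°(K⁺/K) = E°(Co²⁺/Co) − E°cell = (-0.28) − (+2.649) = -2.93 V.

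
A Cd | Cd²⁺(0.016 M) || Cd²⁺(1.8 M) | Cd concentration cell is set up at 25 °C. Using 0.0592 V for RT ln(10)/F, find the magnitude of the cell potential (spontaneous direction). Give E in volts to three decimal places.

+0.061 V

For a concentration cell E°cell = 0. The 1.8 M side is the cathode (reduction is favoured where [Cd²⁺] is higher).
With n = 2, E = −(0.0592/2) log([Cd²⁺]ₐₙ/[Cd²⁺]꜀ₐₜ) = −(0.0592/2) log(0.016/1.8) = −(0.0592/2)(-2.051) = +0.061 V.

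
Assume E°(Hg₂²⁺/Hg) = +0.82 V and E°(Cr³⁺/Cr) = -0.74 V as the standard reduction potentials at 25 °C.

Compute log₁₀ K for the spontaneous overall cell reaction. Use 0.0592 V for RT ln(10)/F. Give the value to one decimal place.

158.1

Cathode: Hg₂²⁺/Hg; anode: Cr³⁺/Cr. E°cell = +1.56 V, n = 6.
log K = nE°cell / 0.0592 = (6)(+1.56) / 0.0592 = 158.1.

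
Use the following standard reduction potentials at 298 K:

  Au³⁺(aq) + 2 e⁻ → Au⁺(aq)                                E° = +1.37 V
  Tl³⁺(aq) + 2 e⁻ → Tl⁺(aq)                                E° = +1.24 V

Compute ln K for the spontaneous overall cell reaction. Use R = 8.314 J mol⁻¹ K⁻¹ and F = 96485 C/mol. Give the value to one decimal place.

Cathode: Au³⁺/Au⁺; anode: Tl³⁺/Tl⁺. E°cell = (+1.37) − (+1.24) = +0.13 V, with n = 2.
ΔG° = −nFE° = −RT ln K, so ln K = nFE°/(RT) = (2)(96485)(+0.13) / ((8.314)(298)) = 10.125.

10.1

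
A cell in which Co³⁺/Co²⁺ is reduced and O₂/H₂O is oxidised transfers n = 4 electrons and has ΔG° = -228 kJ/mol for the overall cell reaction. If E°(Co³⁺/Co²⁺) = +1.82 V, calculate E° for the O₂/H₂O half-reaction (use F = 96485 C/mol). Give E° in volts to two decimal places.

+1.23 V

E°cell = −ΔG°/(nF) = −(-228×10³)/((4)(96485)) = +0.591 V.
Since Co³⁺/Co²⁺ is the cathode and O₂/H₂O the anode, E°cell = E°(Co³⁺/Co²⁺) − E°(O₂/H₂O).
So E°(O₂/H₂O) = E°(Co³⁺/Co²⁺) − E°cell = (+1.82) − (+0.591) = +1.23 V.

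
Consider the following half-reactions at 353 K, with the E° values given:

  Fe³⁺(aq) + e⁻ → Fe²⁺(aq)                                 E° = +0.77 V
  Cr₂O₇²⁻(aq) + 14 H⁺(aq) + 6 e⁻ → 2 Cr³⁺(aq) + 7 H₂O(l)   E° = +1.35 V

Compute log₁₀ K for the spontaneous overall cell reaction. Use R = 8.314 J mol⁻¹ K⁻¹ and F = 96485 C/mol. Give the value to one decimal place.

Cathode: Cr₂O₇²⁻/Cr³⁺; anode: Fe³⁺/Fe²⁺. E°cell = (+1.35) − (+0.77) = +0.58 V, with n = 6.
ΔG° = −nFE° = −RT ln K, so ln K = nFE°/(RT) = (6)(96485)(+0.58) / ((8.314)(353)) = 114.407.
log₁₀ K = 114.407 / ln 10 = 49.7.

49.7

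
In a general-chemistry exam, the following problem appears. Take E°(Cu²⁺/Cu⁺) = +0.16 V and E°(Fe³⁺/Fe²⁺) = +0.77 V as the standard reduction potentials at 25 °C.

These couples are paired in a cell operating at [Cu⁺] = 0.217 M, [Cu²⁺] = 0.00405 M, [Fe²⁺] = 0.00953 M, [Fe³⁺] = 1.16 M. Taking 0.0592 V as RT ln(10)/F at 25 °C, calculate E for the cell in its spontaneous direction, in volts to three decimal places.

+0.836 V

Fe³⁺/Fe²⁺ is the cathode (higher E°), Cu²⁺/Cu⁺ the anode: E°cell = +0.77 − (+0.16) = +0.61 V, n = 1.
Overall: Fe³⁺(aq) + Cu⁺(aq) → Fe²⁺(aq) + Cu²⁺(aq)
Q = [Fe²⁺]·[Cu²⁺] / ([Fe³⁺]·[Cu⁺]); log Q = -3.814.
E = E° − (0.0592/n) log Q = +0.61 − (0.0592/1)(-3.814) = +0.836 V.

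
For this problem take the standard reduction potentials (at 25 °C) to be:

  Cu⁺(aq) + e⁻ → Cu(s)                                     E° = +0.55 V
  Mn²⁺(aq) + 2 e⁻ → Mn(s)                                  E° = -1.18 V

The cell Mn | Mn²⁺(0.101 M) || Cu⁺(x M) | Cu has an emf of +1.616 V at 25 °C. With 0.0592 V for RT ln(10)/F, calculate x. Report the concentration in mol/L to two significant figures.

Cu⁺/Cu is the cathode, Mn²⁺/Mn the anode: E°cell = +1.73 V, n = 2.
Overall reaction: 2 Cu⁺(aq) + Mn(s) → 2 Cu(s) + Mn²⁺(aq); Q = [Mn²⁺]^1/[Cu⁺]^2.
From E = E° − (0.0592/n) log Q: log Q = (E° − E)·n/0.0592 = (+1.73 − (+1.616))·2/0.0592 = 3.8514.
So 2·log[Cu⁺] = 1·log(0.101) − log Q = -0.9957 − (3.8514) = -4.8471; log[Cu⁺] = -4.8471 / 2 = -2.4236; [Cu⁺] = 10^(-2.4236) ≈ 0.0038 M.

0.0038 M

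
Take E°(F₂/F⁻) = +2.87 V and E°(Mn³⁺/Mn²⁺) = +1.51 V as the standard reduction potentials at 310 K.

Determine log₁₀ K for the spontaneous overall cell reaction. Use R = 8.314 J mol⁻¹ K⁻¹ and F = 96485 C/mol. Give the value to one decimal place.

44.2

Cathode: F₂/F⁻; anode: Mn³⁺/Mn²⁺. E°cell = (+2.87) − (+1.51) = +1.36 V, with n = 2.
ΔG° = −nFE° = −RT ln K, so ln K = nFE°/(RT) = (2)(96485)(+1.36) / ((8.314)(310)) = 101.826.
log₁₀ K = 101.826 / ln 10 = 44.2.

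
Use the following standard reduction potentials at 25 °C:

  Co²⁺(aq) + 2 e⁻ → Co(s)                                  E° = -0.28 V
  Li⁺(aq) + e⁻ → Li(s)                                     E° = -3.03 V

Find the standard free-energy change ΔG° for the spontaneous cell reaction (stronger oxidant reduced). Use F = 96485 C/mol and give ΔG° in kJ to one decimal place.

Co²⁺/Co (E° = -0.28 V) is the cathode; Li⁺/Li (E° = -3.03 V) is the anode, so E°cell = +2.75 V.
Balancing electrons gives n = 2 (lcm of 2 and 1).
ΔG° = −nFE° = −(2)(96485)(+2.75) = -530,668 J = -530.7 kJ.

-530.7 kJ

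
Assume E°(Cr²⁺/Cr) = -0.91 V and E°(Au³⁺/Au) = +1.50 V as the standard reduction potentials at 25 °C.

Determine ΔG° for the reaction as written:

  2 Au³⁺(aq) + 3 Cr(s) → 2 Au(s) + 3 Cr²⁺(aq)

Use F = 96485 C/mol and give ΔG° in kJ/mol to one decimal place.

-1395.2 kJ/mol

As written, Au³⁺/Au is reduced (cathode) and Cr²⁺/Cr is oxidised (anode), so E°cell = (+1.50) − (-0.91) = +2.41 V.
Balancing electrons gives n = 6.
ΔG° = −nFE° = −(6)(96485)(+2.41) = -1,395,173 J = -1395.2 kJ/mol.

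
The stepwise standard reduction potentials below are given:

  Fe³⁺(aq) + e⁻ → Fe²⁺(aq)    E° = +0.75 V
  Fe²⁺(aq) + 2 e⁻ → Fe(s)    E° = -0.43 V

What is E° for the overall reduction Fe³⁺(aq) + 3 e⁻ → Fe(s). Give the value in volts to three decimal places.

-0.037 V

Standard free energies of sequential steps add: ΔG°₃ = ΔG°₁ + ΔG°₂, so n₃E°₃ = n₁E°₁ + n₂E°₂.
E°₃ = (1×+0.75 + 2×-0.43) / 3 = (-0.110) / 3 = -0.037 V.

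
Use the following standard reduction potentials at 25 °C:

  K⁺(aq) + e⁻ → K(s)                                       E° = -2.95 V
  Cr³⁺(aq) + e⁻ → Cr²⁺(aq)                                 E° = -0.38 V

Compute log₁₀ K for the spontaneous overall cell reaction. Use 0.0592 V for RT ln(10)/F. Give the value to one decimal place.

Cathode: Cr³⁺/Cr²⁺; anode: K⁺/K. E°cell = +2.57 V, n = 1.
log K = nE°cell / 0.0592 = (1)(+2.57) / 0.0592 = 43.4.

43.4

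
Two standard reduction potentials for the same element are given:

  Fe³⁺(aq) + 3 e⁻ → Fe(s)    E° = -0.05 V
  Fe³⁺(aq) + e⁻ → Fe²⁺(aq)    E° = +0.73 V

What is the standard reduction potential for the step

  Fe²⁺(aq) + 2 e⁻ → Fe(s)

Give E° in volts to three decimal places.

-0.440 V

Sequential free energies add, so n₃E°₃ = n₁E°₁ + n₂E°₂.
With n₃ = 3, and the known step contributing 1×(+0.73) V, the unknown satisfies 2·E° = 3×(-0.05) − 1×(+0.73) = -0.880.
E° = -0.880 / 2 = -0.440 V.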